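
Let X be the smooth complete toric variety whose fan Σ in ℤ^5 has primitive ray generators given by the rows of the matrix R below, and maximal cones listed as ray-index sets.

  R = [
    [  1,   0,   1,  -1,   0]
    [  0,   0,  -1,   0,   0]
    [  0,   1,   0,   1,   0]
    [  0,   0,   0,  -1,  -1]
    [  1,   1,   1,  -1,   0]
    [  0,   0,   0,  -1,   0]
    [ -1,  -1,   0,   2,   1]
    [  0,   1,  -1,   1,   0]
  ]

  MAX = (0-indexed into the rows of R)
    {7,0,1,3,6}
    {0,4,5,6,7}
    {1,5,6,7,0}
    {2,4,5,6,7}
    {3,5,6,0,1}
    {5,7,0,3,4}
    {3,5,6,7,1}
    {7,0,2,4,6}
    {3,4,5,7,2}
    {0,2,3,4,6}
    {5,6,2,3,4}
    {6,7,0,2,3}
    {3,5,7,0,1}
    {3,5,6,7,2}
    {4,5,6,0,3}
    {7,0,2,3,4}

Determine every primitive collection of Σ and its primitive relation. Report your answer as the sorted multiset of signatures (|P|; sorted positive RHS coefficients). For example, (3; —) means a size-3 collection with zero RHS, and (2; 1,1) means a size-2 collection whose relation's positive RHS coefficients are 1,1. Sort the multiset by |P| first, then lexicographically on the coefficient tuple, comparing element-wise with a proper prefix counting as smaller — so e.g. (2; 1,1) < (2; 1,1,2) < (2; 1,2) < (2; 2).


5 minimal non-faces of Δ(Σ) (on 8 rays):

  P={1,2}:  v_{1} + v_{2} = v_{7}  →  sig = (2; 1)
  P={1,4}:  v_{1} + v_{4} = v_{0} + v_{5} + v_{7}  →  sig = (2; 1,1,1)
  P={0,2,5}:  v_{0} + v_{2} + v_{5} = v_{4}  →  sig = (3; 1)
  P={3,4,6,7}:  v_{3} + v_{4} + v_{6} + v_{7} = v_{2}  →  sig = (4; 1)
  P={0,3,5,6,7}:  v_{0} + v_{3} + v_{5} + v_{6} + v_{7} = 0  →  sig = (5; —)

Hence PRS(X_Σ) =
    |P|=2: 2 collections, coeffs (1), (1,1,1)
    |P|=3: 1 collection, coeffs (1)
    |P|=4: 1 collection, coeffs (1)
    |P|=5: 1 collection, coeffs ()


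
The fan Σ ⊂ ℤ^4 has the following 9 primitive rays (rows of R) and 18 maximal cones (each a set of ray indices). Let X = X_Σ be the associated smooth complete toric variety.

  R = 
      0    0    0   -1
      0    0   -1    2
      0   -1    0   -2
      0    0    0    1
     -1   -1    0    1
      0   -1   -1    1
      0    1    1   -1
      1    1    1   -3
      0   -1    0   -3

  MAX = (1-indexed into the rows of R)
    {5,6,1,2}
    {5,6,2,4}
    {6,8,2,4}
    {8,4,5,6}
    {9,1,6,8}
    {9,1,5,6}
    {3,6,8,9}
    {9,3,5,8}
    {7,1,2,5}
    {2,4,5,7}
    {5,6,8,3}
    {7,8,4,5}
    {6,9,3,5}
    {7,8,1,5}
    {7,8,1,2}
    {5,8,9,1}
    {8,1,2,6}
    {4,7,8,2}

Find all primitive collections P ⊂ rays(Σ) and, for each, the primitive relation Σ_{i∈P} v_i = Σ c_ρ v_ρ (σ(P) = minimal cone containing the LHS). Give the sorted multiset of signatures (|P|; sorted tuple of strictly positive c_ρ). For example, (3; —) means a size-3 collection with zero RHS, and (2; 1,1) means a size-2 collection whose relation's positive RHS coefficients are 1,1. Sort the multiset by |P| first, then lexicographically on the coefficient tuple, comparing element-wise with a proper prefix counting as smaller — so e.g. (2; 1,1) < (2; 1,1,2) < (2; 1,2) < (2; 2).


12 collections generate NE(X_Σ); each relation:

  {1,4}:  v_{1} + v_{4} = 0  ⟹  sig = (2; —)
  {6,7}:  v_{6} + v_{7} = 0  ⟹  sig = (2; —)
  {1,3}:  v_{1} + v_{3} = v_{9}  ⟹  sig = (2; 1)
  {4,9}:  v_{4} + v_{9} = v_{3}  ⟹  sig = (2; 1)
  {2,3}:  v_{2} + v_{3} = v_{1} + v_{6}  ⟹  sig = (2; 1,1)
  {3,4}:  v_{3} + v_{4} = v_{5} + v_{6} + v_{8}  ⟹  sig = (2; 1,1,1)
  {3,7}:  v_{3} + v_{7} = v_{1} + v_{5} + v_{8}  ⟹  sig = (2; 1,1,1)
  {7,9}:  v_{7} + v_{9} = 2·v_{1} + v_{5} + v_{8}  ⟹  sig = (2; 1,1,2)
  {2,9}:  v_{2} + v_{9} = 2·v_{1} + v_{6}  ⟹  sig = (2; 1,2)
  {2,5,8}:  v_{2} + v_{5} + v_{8} = 0  ⟹  sig = (3; —)
  {1,5,6,8}:  v_{1} + v_{5} + v_{6} + v_{8} = v_{3}  ⟹  sig = (4; 1)
  {5,6,8,9}:  v_{5} + v_{6} + v_{8} + v_{9} = 2·v_{3}  ⟹  sig = (4; 2)

so the primitive-relation signature multiset is
    |P|=2: 9 collections, coeffs (), (), (1), (1), (1,1), (1,1,1), (1,1,1), (1,1,2), (1,2)
    |P|=3: 1 collection, coeffs ()
    |P|=4: 2 collections, coeffs (1), (2)


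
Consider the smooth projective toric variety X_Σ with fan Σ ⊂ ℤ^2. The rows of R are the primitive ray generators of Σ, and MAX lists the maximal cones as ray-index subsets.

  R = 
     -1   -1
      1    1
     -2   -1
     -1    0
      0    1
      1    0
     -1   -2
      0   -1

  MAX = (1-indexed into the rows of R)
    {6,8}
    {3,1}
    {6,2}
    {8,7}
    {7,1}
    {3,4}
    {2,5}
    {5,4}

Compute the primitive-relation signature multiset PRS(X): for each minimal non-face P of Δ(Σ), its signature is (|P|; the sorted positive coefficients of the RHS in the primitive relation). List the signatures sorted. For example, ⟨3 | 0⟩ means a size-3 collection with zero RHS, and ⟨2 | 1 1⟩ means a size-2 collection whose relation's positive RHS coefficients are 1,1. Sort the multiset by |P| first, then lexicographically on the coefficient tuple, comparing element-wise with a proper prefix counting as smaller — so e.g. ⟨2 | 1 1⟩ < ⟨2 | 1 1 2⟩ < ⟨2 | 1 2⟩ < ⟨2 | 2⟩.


The 20 primitive collections of Σ (r=8, n=2):

  P={1,2}:  v_{1} + v_{2} = 0 ; sig = ⟨2 | 0⟩
  P={4,6}:  v_{4} + v_{6} = 0 ; sig = ⟨2 | 0⟩
  P={5,8}:  v_{5} + v_{8} = 0 ; sig = ⟨2 | 0⟩
  P={1,4}:  v_{1} + v_{4} = v_{3} ; sig = ⟨2 | 1⟩
  P={1,5}:  v_{1} + v_{5} = v_{4} ; sig = ⟨2 | 1⟩
  P={1,6}:  v_{1} + v_{6} = v_{8} ; sig = ⟨2 | 1⟩
  P={1,8}:  v_{1} + v_{8} = v_{7} ; sig = ⟨2 | 1⟩
  P={2,3}:  v_{2} + v_{3} = v_{4} ; sig = ⟨2 | 1⟩
  P={2,4}:  v_{2} + v_{4} = v_{5} ; sig = ⟨2 | 1⟩
  P={2,7}:  v_{2} + v_{7} = v_{8} ; sig = ⟨2 | 1⟩
  P={2,8}:  v_{2} + v_{8} = v_{6} ; sig = ⟨2 | 1⟩
  P={3,6}:  v_{3} + v_{6} = v_{1} ; sig = ⟨2 | 1⟩
  P={4,8}:  v_{4} + v_{8} = v_{1} ; sig = ⟨2 | 1⟩
  P={5,6}:  v_{5} + v_{6} = v_{2} ; sig = ⟨2 | 1⟩
  P={5,7}:  v_{5} + v_{7} = v_{1} ; sig = ⟨2 | 1⟩
  P={3,5}:  v_{3} + v_{5} = 2·v_{4} ; sig = ⟨2 | 2⟩
  P={3,8}:  v_{3} + v_{8} = 2·v_{1} ; sig = ⟨2 | 2⟩
  P={4,7}:  v_{4} + v_{7} = 2·v_{1} ; sig = ⟨2 | 2⟩
  P={6,7}:  v_{6} + v_{7} = 2·v_{8} ; sig = ⟨2 | 2⟩
  P={3,7}:  v_{3} + v_{7} = 3·v_{1} ; sig = ⟨2 | 3⟩

so the primitive-relation signature multiset is
{ ⟨2 | 0⟩ ×3,  ⟨2 | 1⟩ ×12,  ⟨2 | 2⟩ ×4,  ⟨2 | 3⟩ }


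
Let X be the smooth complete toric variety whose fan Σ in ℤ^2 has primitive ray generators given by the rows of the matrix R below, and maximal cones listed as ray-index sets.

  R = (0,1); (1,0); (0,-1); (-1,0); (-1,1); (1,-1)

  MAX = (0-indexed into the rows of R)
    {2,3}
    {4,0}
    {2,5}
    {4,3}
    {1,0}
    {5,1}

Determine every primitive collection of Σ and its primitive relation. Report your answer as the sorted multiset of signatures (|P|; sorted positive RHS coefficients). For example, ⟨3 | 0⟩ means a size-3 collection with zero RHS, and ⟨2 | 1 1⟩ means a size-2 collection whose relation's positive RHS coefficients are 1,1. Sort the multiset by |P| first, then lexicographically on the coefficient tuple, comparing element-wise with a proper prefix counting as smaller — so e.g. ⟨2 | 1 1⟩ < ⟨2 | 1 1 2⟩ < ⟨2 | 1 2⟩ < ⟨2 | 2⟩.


9 collections generate NE(X_Σ); each relation:

  • {0,2}:  v_{0} + v_{2} = 0  so sig = ⟨2 | 0⟩
  • {1,3}:  v_{1} + v_{3} = 0  so sig = ⟨2 | 0⟩
  • {4,5}:  v_{4} + v_{5} = 0  so sig = ⟨2 | 0⟩
  • {0,3}:  v_{0} + v_{3} = v_{4}  so sig = ⟨2 | 1⟩
  • {0,5}:  v_{0} + v_{5} = v_{1}  so sig = ⟨2 | 1⟩
  • {1,2}:  v_{1} + v_{2} = v_{5}  so sig = ⟨2 | 1⟩
  • {1,4}:  v_{1} + v_{4} = v_{0}  so sig = ⟨2 | 1⟩
  • {2,4}:  v_{2} + v_{4} = v_{3}  so sig = ⟨2 | 1⟩
  • {3,5}:  v_{3} + v_{5} = v_{2}  so sig = ⟨2 | 1⟩

so the primitive-relation signature multiset is
    ⟨2 | 0⟩
    ⟨2 | 0⟩
    ⟨2 | 0⟩
    ⟨2 | 1⟩
    ⟨2 | 1⟩
    ⟨2 | 1⟩
    ⟨2 | 1⟩
    ⟨2 | 1⟩
    ⟨2 | 1⟩


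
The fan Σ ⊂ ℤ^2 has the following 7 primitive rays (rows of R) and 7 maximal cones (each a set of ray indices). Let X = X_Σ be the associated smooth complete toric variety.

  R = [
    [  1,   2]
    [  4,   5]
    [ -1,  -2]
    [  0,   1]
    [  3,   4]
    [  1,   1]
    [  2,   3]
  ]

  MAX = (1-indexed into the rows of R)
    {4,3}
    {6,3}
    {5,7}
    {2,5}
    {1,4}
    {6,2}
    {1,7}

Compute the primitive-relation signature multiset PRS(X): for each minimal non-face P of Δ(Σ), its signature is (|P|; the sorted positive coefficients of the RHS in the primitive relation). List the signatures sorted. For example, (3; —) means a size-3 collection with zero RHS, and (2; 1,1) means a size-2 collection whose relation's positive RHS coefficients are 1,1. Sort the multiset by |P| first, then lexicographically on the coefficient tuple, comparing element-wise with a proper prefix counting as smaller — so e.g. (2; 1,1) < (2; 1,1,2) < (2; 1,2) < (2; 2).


Minimal non-faces — 14 found among 7 rays, 7 max cones:

  • {1,3}:  v_{1} + v_{3} = 0  →  sig = (2; —)
  • {1,6}:  v_{1} + v_{6} = v_{7}  →  sig = (2; 1)
  • {3,7}:  v_{3} + v_{7} = v_{6}  →  sig = (2; 1)
  • {4,6}:  v_{4} + v_{6} = v_{1}  →  sig = (2; 1)
  • {5,6}:  v_{5} + v_{6} = v_{2}  →  sig = (2; 1)
  • {6,7}:  v_{6} + v_{7} = v_{5}  →  sig = (2; 1)
  • {1,2}:  v_{1} + v_{2} = v_{5} + v_{7}  →  sig = (2; 1,1)
  • {4,5}:  v_{4} + v_{5} = v_{1} + v_{7}  →  sig = (2; 1,1)
  • {1,5}:  v_{1} + v_{5} = 2·v_{7}  →  sig = (2; 2)
  • {2,4}:  v_{2} + v_{4} = 2·v_{7}  →  sig = (2; 2)
  • {2,7}:  v_{2} + v_{7} = 2·v_{5}  →  sig = (2; 2)
  • {3,5}:  v_{3} + v_{5} = 2·v_{6}  →  sig = (2; 2)
  • {4,7}:  v_{4} + v_{7} = 2·v_{1}  →  sig = (2; 2)
  • {2,3}:  v_{2} + v_{3} = 3·v_{6}  →  sig = (2; 3)

Hence PRS(X_Σ) =
    |P|=2: 14 collections, coeffs (), (1), (1), (1), (1), (1), (1,1), (1,1), (2), (2), (2), (2), (2), (3)


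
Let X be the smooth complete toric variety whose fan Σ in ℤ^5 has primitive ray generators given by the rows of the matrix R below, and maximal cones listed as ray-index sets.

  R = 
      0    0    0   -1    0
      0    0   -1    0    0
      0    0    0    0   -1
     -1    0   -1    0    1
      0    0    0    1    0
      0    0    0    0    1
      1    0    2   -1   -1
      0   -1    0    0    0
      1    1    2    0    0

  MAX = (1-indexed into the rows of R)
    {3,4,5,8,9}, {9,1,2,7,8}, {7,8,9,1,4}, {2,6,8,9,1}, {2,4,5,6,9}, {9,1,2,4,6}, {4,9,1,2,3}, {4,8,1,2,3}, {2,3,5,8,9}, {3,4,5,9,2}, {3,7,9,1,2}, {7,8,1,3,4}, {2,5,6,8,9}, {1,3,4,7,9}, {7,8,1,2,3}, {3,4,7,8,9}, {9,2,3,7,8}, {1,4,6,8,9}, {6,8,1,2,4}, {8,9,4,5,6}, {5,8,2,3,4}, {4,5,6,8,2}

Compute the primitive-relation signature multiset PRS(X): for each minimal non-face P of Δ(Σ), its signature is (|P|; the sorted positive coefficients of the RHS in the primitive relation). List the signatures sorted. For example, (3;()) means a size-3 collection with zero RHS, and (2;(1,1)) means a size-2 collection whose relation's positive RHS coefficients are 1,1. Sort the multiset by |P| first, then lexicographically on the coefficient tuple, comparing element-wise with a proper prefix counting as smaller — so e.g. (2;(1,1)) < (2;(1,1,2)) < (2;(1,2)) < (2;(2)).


7 collections generate NE(X_Σ); each relation:

  P={1,5}:  v_{1} + v_{5} = 0 — sig = (2;())
  P={3,6}:  v_{3} + v_{6} = 0 — sig = (2;())
  P={5,7}:  v_{5} + v_{7} = v_{3} + v_{8} + v_{9} — sig = (2;(1,1,1))
  P={6,7}:  v_{6} + v_{7} = v_{1} + v_{8} + v_{9} — sig = (2;(1,1,1))
  P={2,4,7}:  v_{2} + v_{4} + v_{7} = v_{1} — sig = (3;(1))
  P={1,3,8,9}:  v_{1} + v_{3} + v_{8} + v_{9} = v_{7} — sig = (4;(1))
  P={2,4,8,9}:  v_{2} + v_{4} + v_{8} + v_{9} = v_{6} — sig = (4;(1))

Hence PRS(X_Σ) =
    |P|=2: 4 collections, coeffs (), (), (1,1,1), (1,1,1)
    |P|=3: 1 collection, coeffs (1)
    |P|=4: 2 collections, coeffs (1), (1)


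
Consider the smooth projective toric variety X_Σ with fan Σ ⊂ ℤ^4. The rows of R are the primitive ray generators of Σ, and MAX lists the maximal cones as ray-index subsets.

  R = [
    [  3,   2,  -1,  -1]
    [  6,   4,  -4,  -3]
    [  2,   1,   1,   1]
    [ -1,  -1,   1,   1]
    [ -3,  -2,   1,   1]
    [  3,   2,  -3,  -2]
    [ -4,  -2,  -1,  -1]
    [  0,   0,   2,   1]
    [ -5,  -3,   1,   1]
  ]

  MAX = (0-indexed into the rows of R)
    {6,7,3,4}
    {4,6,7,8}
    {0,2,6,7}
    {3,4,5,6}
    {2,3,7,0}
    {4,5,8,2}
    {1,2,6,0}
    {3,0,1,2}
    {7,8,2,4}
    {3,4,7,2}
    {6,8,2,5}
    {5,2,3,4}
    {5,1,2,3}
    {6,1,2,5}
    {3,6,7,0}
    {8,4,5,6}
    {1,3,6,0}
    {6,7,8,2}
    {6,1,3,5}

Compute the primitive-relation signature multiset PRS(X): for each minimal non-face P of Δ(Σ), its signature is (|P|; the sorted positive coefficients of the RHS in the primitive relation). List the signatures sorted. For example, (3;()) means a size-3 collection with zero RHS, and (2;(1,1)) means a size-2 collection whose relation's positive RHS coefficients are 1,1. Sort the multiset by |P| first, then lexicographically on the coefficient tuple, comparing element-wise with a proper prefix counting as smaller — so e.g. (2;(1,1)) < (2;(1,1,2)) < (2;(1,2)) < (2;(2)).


Primitive collections (10):

  {0,4}:  v_{0} + v_{4} = 0  ⟹  sig = (2;())
  {0,5}:  v_{0} + v_{5} = v_{1}  ⟹  sig = (2;(1))
  {1,4}:  v_{1} + v_{4} = v_{5}  ⟹  sig = (2;(1))
  {5,7}:  v_{5} + v_{7} = v_{0}  ⟹  sig = (2;(1))
  {0,8}:  v_{0} + v_{8} = v_{2} + v_{6}  ⟹  sig = (2;(1,1))
  {1,8}:  v_{1} + v_{8} = v_{2} + v_{5} + v_{6}  ⟹  sig = (2;(1,1,1))
  {1,7}:  v_{1} + v_{7} = 2·v_{0}  ⟹  sig = (2;(2))
  {3,8}:  v_{3} + v_{8} = 2·v_{4}  ⟹  sig = (2;(2))
  {2,3,6}:  v_{2} + v_{3} + v_{6} = v_{4}  ⟹  sig = (3;(1))
  {2,4,6}:  v_{2} + v_{4} + v_{6} = v_{8}  ⟹  sig = (3;(1))

Hence PRS(X_Σ) =
    (2;())
    (2;(1))
    (2;(1))
    (2;(1))
    (2;(1,1))
    (2;(1,1,1))
    (2;(2))
    (2;(2))
    (3;(1))
    (3;(1))


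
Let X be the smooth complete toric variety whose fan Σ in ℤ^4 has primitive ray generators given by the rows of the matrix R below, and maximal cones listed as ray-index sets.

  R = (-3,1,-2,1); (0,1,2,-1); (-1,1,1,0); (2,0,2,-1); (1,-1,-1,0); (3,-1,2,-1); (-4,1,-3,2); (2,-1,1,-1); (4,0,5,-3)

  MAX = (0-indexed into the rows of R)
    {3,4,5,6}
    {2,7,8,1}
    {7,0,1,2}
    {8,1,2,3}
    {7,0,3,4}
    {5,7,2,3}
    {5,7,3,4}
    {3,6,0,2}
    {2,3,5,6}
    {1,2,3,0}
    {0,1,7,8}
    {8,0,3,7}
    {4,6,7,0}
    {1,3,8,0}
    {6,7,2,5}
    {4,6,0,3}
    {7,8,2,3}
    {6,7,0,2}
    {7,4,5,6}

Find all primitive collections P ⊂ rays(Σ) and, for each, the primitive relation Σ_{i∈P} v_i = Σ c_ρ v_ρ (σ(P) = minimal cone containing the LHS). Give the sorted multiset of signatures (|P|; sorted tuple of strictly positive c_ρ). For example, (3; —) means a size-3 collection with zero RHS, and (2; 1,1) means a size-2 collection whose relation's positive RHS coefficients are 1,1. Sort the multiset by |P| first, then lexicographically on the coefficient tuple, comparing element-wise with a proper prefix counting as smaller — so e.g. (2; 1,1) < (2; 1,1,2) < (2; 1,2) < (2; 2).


|primitive collections| = 12. Relations:

  P={0,5}:  v_{0} + v_{5} = 0  →  sig = (2; —)
  P={2,4}:  v_{2} + v_{4} = 0  →  sig = (2; —)
  P={6,8}:  v_{6} + v_{8} = v_{1}  →  sig = (2; 1)
  P={1,6}:  v_{1} + v_{6} = v_{0} + v_{2}  →  sig = (2; 1,1)
  P={1,4}:  v_{1} + v_{4} = v_{0} + v_{3} + v_{7}  →  sig = (2; 1,1,1)
  P={1,5}:  v_{1} + v_{5} = v_{2} + v_{3} + v_{7}  →  sig = (2; 1,1,1)
  P={4,8}:  v_{4} + v_{8} = v_{0} + 2·v_{3} + 2·v_{7}  →  sig = (2; 1,2,2)
  P={5,8}:  v_{5} + v_{8} = v_{2} + 2·v_{3} + 2·v_{7}  →  sig = (2; 1,2,2)
  P={3,6,7}:  v_{3} + v_{6} + v_{7} = 0  →  sig = (3; —)
  P={1,3,7}:  v_{1} + v_{3} + v_{7} = v_{8}  →  sig = (3; 1)
  P={0,2,8}:  v_{0} + v_{2} + v_{8} = 2·v_{1}  →  sig = (3; 2)
  P={0,2,3,7}:  v_{0} + v_{2} + v_{3} + v_{7} = v_{1}  →  sig = (4; 1)

Sorted signature multiset PRS(X):
    |P|=2: 8 collections, coeffs (), (), (1), (1,1), (1,1,1), (1,1,1), (1,2,2), (1,2,2)
    |P|=3: 3 collections, coeffs (), (1), (2)
    |P|=4: 1 collection, coeffs (1)


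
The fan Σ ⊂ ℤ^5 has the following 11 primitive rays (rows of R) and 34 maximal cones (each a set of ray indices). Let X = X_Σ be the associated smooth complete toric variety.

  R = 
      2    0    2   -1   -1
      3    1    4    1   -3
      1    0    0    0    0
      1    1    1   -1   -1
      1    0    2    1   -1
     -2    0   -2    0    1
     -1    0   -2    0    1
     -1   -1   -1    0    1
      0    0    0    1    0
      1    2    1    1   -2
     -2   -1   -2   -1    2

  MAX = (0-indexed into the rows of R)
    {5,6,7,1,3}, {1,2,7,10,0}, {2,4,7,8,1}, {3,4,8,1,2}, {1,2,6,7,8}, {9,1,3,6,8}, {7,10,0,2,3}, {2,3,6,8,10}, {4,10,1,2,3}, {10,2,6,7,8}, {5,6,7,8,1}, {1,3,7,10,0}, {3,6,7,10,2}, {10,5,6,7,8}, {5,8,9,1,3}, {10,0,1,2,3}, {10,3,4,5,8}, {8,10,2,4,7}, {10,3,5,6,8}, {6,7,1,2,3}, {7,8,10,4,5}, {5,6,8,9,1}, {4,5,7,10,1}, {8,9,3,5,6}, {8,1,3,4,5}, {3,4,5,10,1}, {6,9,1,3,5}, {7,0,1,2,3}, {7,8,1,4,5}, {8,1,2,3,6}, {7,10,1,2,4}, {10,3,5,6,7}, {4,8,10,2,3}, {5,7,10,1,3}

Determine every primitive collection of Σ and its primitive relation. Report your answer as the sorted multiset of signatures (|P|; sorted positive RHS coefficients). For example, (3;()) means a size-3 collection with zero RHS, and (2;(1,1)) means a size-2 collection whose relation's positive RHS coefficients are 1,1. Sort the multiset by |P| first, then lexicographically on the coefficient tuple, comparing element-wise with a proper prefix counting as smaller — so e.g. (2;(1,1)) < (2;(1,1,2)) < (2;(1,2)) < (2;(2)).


Minimal non-faces — 17 found among 11 rays, 34 max cones:

  • {2,5}:  v_{2} + v_{5} = v_{6}  →  sig = (2;(1))
  • {4,6}:  v_{4} + v_{6} = v_{8}  →  sig = (2;(1))
  • {0,5}:  v_{0} + v_{5} = v_{3} + v_{7}  →  sig = (2;(1,1))
  • {0,6}:  v_{0} + v_{6} = v_{2} + v_{3} + v_{7}  →  sig = (2;(1,1,1))
  • {0,8}:  v_{0} + v_{8} = v_{1} + v_{2} + v_{10}  →  sig = (2;(1,1,1))
  • {0,9}:  v_{0} + v_{9} = v_{1} + v_{3} + v_{6}  →  sig = (2;(1,1,1))
  • {7,9}:  v_{7} + v_{9} = v_{1} + v_{5} + v_{6}  →  sig = (2;(1,1,1))
  • {9,10}:  v_{9} + v_{10} = v_{3} + v_{5} + v_{8}  →  sig = (2;(1,1,1))
  • {2,9}:  v_{2} + v_{9} = v_{1} + v_{3} + 2·v_{6} + v_{8}  →  sig = (2;(1,1,1,2))
  • {4,9}:  v_{4} + v_{9} = v_{1} + v_{3} + v_{5} + 2·v_{8}  →  sig = (2;(1,1,1,2))
  • {0,4}:  v_{0} + v_{4} = 2·v_{1} + v_{2} + 2·v_{10}  →  sig = (2;(1,2,2))
  • {1,6,10}:  v_{1} + v_{6} + v_{10} = 0  →  sig = (3;())
  • {3,7,8}:  v_{3} + v_{7} + v_{8} = 0  →  sig = (3;())
  • {1,8,10}:  v_{1} + v_{8} + v_{10} = v_{4}  →  sig = (3;(1))
  • {3,4,7}:  v_{3} + v_{4} + v_{7} = v_{1} + v_{10}  →  sig = (3;(1,1))
  • {1,2,3,7,10}:  v_{1} + v_{2} + v_{3} + v_{7} + v_{10} = v_{0}  →  sig = (5;(1))
  • {1,3,5,6,8}:  v_{1} + v_{3} + v_{5} + v_{6} + v_{8} = v_{9}  →  sig = (5;(1))

Sorted signature multiset PRS(X):
{ (2;(1)) ×2,  (2;(1,1)),  (2;(1,1,1)) ×5,  (2;(1,1,1,2)) ×2,  (2;(1,2,2)),  (3;()) ×2,  (3;(1)),  (3;(1,1)),  (5;(1)) ×2 }


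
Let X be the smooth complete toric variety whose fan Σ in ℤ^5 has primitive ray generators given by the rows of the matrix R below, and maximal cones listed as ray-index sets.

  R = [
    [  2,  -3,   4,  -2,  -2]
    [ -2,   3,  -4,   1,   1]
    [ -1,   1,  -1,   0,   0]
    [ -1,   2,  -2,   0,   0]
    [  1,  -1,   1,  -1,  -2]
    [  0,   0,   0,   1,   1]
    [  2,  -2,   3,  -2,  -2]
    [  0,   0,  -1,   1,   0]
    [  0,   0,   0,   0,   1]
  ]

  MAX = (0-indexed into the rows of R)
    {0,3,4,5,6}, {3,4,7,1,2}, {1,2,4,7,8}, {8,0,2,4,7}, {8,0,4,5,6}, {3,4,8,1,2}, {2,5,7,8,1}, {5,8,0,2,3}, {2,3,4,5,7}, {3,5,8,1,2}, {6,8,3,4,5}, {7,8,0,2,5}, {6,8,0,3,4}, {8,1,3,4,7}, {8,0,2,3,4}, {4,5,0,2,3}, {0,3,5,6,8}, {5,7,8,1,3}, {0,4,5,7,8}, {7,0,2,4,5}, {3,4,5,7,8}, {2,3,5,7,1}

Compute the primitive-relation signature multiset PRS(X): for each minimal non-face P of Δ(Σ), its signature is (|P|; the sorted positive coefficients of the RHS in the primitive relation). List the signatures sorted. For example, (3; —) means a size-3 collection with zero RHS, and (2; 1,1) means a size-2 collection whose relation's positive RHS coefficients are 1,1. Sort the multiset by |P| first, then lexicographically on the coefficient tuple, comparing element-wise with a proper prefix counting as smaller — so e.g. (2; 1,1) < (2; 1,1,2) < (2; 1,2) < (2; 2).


9 collections generate NE(X_Σ); each relation:

  P = {2,6}:  v_{2} + v_{6} = v_{0} + v_{3}  →  sig = (2; 1,1)
  P = {0,1}:  v_{0} + v_{1} = v_{2} + v_{4} + v_{8}  →  sig = (2; 1,1,1)
  P = {1,6}:  v_{1} + v_{6} = v_{3} + v_{4} + v_{8}  →  sig = (2; 1,1,1)
  P = {6,7}:  v_{6} + v_{7} = 2·v_{4} + v_{5} + v_{8}  →  sig = (2; 1,1,2)
  P = {0,3,7}:  v_{0} + v_{3} + v_{7} = v_{4}  →  sig = (3; 1)
  P = {1,4,5}:  v_{1} + v_{4} + v_{5} = v_{3} + v_{7}  →  sig = (3; 1,1)
  P = {2,4,5,8}:  v_{2} + v_{4} + v_{5} + v_{8} = 0  →  sig = (4; —)
  P = {2,3,7,8}:  v_{2} + v_{3} + v_{7} + v_{8} = v_{1}  →  sig = (4; 1)
  P = {0,3,4,5,8}:  v_{0} + v_{3} + v_{4} + v_{5} + v_{8} = v_{6}  →  sig = (5; 1)

Hence PRS(X_Σ) =
{ (2; 1,1),  (2; 1,1,1) ×2,  (2; 1,1,2),  (3; 1),  (3; 1,1),  (4; —),  (4; 1),  (5; 1) }


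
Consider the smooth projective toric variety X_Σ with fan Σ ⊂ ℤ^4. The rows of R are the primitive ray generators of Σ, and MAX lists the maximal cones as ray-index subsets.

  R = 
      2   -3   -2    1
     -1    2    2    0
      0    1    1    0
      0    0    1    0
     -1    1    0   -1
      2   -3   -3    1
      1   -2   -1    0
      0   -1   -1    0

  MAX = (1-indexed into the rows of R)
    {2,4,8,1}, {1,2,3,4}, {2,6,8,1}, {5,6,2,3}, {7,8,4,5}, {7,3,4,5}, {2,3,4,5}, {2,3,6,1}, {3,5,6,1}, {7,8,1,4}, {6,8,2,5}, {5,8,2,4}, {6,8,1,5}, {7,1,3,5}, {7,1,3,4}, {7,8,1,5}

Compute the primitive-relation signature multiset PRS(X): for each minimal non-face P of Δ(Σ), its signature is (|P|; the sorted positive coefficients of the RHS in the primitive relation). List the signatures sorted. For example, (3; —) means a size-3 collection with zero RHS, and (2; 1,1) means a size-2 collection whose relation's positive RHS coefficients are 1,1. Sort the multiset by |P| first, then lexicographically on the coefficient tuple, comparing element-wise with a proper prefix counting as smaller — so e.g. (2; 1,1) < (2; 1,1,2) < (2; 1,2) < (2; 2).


Σ has 6 primitive collections:

  P = {3,8}:  v_{3} + v_{8} = 0  so sig = (2; —)
  P = {2,7}:  v_{2} + v_{7} = v_{4}  so sig = (2; 1)
  P = {4,6}:  v_{4} + v_{6} = v_{1}  so sig = (2; 1)
  P = {6,7}:  v_{6} + v_{7} = 2·v_{1} + v_{5}  so sig = (2; 1,2)
  P = {1,2,5}:  v_{1} + v_{2} + v_{5} = 0  so sig = (3; —)
  P = {1,4,5}:  v_{1} + v_{4} + v_{5} = v_{7}  so sig = (3; 1)

Hence PRS(X_Σ) =
{ (2; —),  (2; 1) ×2,  (2; 1,2),  (3; —),  (3; 1) }


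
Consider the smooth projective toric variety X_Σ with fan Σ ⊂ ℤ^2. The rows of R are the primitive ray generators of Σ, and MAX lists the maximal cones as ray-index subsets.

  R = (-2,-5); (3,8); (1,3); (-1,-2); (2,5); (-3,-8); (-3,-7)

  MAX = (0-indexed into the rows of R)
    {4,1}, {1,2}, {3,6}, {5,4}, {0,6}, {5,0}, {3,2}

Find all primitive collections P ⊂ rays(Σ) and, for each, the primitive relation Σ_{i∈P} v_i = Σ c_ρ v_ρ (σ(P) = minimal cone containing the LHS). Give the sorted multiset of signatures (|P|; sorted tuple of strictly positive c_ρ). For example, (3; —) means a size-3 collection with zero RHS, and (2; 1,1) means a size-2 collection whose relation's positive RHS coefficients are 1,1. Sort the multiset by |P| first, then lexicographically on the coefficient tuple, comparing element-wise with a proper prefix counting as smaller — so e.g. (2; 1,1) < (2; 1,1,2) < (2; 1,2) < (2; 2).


14 minimal non-faces of Δ(Σ) (on 7 rays):

  P = {0,4}:  v_{0} + v_{4} = 0 — sig = (2; —)
  P = {1,5}:  v_{1} + v_{5} = 0 — sig = (2; —)
  P = {0,1}:  v_{0} + v_{1} = v_{2} — sig = (2; 1)
  P = {0,2}:  v_{0} + v_{2} = v_{3} — sig = (2; 1)
  P = {0,3}:  v_{0} + v_{3} = v_{6} — sig = (2; 1)
  P = {2,4}:  v_{2} + v_{4} = v_{1} — sig = (2; 1)
  P = {2,5}:  v_{2} + v_{5} = v_{0} — sig = (2; 1)
  P = {3,4}:  v_{3} + v_{4} = v_{2} — sig = (2; 1)
  P = {4,6}:  v_{4} + v_{6} = v_{3} — sig = (2; 1)
  P = {1,6}:  v_{1} + v_{6} = v_{2} + v_{3} — sig = (2; 1,1)
  P = {1,3}:  v_{1} + v_{3} = 2·v_{2} — sig = (2; 2)
  P = {2,6}:  v_{2} + v_{6} = 2·v_{3} — sig = (2; 2)
  P = {3,5}:  v_{3} + v_{5} = 2·v_{0} — sig = (2; 2)
  P = {5,6}:  v_{5} + v_{6} = 3·v_{0} — sig = (2; 3)

Hence PRS(X_Σ) =
{ (2; —) ×2,  (2; 1) ×7,  (2; 1,1),  (2; 2) ×3,  (2; 3) }


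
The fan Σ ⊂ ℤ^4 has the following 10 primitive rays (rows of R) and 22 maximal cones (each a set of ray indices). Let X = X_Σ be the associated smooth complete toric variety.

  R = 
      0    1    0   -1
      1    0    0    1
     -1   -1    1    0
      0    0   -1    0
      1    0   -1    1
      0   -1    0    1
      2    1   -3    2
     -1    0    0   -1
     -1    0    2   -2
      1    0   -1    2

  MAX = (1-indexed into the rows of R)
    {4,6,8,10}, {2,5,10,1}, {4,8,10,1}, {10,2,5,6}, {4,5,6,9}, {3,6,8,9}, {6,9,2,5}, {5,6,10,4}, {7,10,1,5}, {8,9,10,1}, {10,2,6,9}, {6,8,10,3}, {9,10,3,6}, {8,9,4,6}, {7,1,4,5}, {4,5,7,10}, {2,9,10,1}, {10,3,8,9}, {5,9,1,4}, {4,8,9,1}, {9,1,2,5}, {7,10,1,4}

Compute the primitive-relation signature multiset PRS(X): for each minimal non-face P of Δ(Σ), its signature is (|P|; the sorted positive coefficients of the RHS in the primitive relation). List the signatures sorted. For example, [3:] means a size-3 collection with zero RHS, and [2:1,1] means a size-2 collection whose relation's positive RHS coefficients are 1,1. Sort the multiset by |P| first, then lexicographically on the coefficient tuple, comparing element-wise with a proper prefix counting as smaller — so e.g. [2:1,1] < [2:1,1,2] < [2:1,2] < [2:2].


Minimal non-faces — 17 found among 10 rays, 22 max cones:

  P={1,6}:  v_{1} + v_{6} = 0 ; sig = [2:]
  P={2,8}:  v_{2} + v_{8} = 0 ; sig = [2:]
  P={2,4}:  v_{2} + v_{4} = v_{5} ; sig = [2:1]
  P={3,5}:  v_{3} + v_{5} = v_{6} ; sig = [2:1]
  P={5,8}:  v_{5} + v_{8} = v_{4} ; sig = [2:1]
  P={3,4}:  v_{3} + v_{4} = v_{6} + v_{8} ; sig = [2:1,1]
  P={3,7}:  v_{3} + v_{7} = v_{4} + v_{10} ; sig = [2:1,1]
  P={7,9}:  v_{7} + v_{9} = v_{1} + v_{5} ; sig = [2:1,1]
  P={1,3}:  v_{1} + v_{3} = v_{8} + v_{9} + v_{10} ; sig = [2:1,1,1]
  P={2,3}:  v_{2} + v_{3} = v_{6} + v_{9} + v_{10} ; sig = [2:1,1,1]
  P={6,7}:  v_{6} + v_{7} = v_{4} + v_{5} + v_{10} ; sig = [2:1,1,1]
  P={2,7}:  v_{2} + v_{7} = v_{1} + 2·v_{5} + v_{10} ; sig = [2:1,1,2]
  P={7,8}:  v_{7} + v_{8} = v_{1} + 2·v_{4} + v_{10} ; sig = [2:1,1,2]
  P={4,9,10}:  v_{4} + v_{9} + v_{10} = 0 ; sig = [3:]
  P={5,9,10}:  v_{5} + v_{9} + v_{10} = v_{2} ; sig = [3:1]
  P={1,4,5,10}:  v_{1} + v_{4} + v_{5} + v_{10} = v_{7} ; sig = [4:1]
  P={6,8,9,10}:  v_{6} + v_{8} + v_{9} + v_{10} = v_{3} ; sig = [4:1]

so the primitive-relation signature multiset is
    [2:]
    [2:]
    [2:1]
    [2:1]
    [2:1]
    [2:1,1]
    [2:1,1]
    [2:1,1]
    [2:1,1,1]
    [2:1,1,1]
    [2:1,1,1]
    [2:1,1,2]
    [2:1,1,2]
    [3:]
    [3:1]
    [4:1]
    [4:1]


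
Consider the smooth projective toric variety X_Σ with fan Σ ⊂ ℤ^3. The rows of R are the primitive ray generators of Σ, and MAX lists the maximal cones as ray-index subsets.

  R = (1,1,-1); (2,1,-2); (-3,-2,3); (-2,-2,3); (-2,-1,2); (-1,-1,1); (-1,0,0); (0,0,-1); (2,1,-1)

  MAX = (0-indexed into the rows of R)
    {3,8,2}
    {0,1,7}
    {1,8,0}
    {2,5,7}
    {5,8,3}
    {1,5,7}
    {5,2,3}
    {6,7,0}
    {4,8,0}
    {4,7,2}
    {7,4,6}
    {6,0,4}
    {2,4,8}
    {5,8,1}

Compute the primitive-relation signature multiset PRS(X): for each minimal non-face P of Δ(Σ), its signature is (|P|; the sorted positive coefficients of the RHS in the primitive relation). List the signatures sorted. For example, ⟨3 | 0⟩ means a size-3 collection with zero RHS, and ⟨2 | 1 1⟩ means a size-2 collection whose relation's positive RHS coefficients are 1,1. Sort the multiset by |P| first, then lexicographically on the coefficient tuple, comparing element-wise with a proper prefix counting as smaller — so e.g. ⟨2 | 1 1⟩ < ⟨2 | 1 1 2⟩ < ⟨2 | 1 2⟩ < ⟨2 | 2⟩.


Minimal non-faces — 17 found among 9 rays, 14 max cones:

  P = {0,5}:  v_{0} + v_{5} = 0  ⟹  sig = ⟨2 | 0⟩
  P = {1,4}:  v_{1} + v_{4} = 0  ⟹  sig = ⟨2 | 0⟩
  P = {0,2}:  v_{0} + v_{2} = v_{4}  ⟹  sig = ⟨2 | 1⟩
  P = {1,2}:  v_{1} + v_{2} = v_{5}  ⟹  sig = ⟨2 | 1⟩
  P = {3,6}:  v_{3} + v_{6} = v_{2}  ⟹  sig = ⟨2 | 1⟩
  P = {4,5}:  v_{4} + v_{5} = v_{2}  ⟹  sig = ⟨2 | 1⟩
  P = {6,8}:  v_{6} + v_{8} = v_{0}  ⟹  sig = ⟨2 | 1⟩
  P = {7,8}:  v_{7} + v_{8} = v_{1}  ⟹  sig = ⟨2 | 1⟩
  P = {0,3}:  v_{0} + v_{3} = v_{2} + v_{8}  ⟹  sig = ⟨2 | 1 1⟩
  P = {1,6}:  v_{1} + v_{6} = v_{0} + v_{7}  ⟹  sig = ⟨2 | 1 1⟩
  P = {5,6}:  v_{5} + v_{6} = v_{4} + v_{7}  ⟹  sig = ⟨2 | 1 1⟩
  P = {1,3}:  v_{1} + v_{3} = 2·v_{5} + v_{8}  ⟹  sig = ⟨2 | 1 2⟩
  P = {2,6}:  v_{2} + v_{6} = 2·v_{4} + v_{7}  ⟹  sig = ⟨2 | 1 2⟩
  P = {3,4}:  v_{3} + v_{4} = 2·v_{2} + v_{8}  ⟹  sig = ⟨2 | 1 2⟩
  P = {3,7}:  v_{3} + v_{7} = 2·v_{5}  ⟹  sig = ⟨2 | 2⟩
  P = {0,4,7}:  v_{0} + v_{4} + v_{7} = v_{6}  ⟹  sig = ⟨3 | 1⟩
  P = {2,5,8}:  v_{2} + v_{5} + v_{8} = v_{3}  ⟹  sig = ⟨3 | 1⟩

Sorted signature multiset PRS(X):
{ ⟨2 | 0⟩ ×2,  ⟨2 | 1⟩ ×6,  ⟨2 | 1 1⟩ ×3,  ⟨2 | 1 2⟩ ×3,  ⟨2 | 2⟩,  ⟨3 | 1⟩ ×2 }


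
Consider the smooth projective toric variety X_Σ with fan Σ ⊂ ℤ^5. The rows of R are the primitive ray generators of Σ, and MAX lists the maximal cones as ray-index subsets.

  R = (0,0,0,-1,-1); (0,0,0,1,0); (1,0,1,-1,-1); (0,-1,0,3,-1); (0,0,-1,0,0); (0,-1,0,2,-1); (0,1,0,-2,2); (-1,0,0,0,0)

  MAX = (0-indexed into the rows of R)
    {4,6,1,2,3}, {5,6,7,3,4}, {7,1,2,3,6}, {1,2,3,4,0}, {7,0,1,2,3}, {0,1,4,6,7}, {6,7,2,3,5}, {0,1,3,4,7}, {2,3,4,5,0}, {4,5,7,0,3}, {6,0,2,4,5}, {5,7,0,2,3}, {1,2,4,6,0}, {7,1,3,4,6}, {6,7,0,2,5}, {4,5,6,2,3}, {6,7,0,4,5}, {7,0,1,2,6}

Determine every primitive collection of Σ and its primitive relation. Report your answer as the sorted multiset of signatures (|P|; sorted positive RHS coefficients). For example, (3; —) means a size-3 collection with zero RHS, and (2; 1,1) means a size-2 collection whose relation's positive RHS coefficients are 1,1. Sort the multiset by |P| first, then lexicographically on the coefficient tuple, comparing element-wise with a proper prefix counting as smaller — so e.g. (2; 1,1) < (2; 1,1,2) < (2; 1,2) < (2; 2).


Σ has 3 primitive collections:

  P = {1,5}:  v_{1} + v_{5} = v_{3}  so sig = (2; 1)
  P = {0,3,6}:  v_{0} + v_{3} + v_{6} = 0  so sig = (3; —)
  P = {2,4,7}:  v_{2} + v_{4} + v_{7} = v_{0}  so sig = (3; 1)

so the primitive-relation signature multiset is
    |P|=2: 1 collection, coeffs (1)
    |P|=3: 2 collections, coeffs (), (1)


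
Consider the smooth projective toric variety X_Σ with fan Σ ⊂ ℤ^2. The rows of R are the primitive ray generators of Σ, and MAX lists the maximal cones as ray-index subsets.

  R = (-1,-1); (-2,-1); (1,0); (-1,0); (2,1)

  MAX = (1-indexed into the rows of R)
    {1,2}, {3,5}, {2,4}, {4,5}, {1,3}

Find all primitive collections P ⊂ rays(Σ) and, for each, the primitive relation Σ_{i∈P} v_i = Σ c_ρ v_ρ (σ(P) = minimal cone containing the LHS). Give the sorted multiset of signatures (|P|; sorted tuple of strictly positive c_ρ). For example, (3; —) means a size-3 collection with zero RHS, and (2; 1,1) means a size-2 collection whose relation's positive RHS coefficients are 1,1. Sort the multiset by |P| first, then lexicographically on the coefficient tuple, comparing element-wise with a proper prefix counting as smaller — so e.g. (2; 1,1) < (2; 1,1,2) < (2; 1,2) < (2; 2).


5 minimal non-faces of Δ(Σ) (on 5 rays):

  • {2,5}:  v_{2} + v_{5} = 0  ⟹  sig = (2; —)
  • {3,4}:  v_{3} + v_{4} = 0  ⟹  sig = (2; —)
  • {1,4}:  v_{1} + v_{4} = v_{2}  ⟹  sig = (2; 1)
  • {1,5}:  v_{1} + v_{5} = v_{3}  ⟹  sig = (2; 1)
  • {2,3}:  v_{2} + v_{3} = v_{1}  ⟹  sig = (2; 1)

Signatures (|P|; sorted positive RHS coefficients), sorted:
    (2; —)
    (2; —)
    (2; 1)
    (2; 1)
    (2; 1)


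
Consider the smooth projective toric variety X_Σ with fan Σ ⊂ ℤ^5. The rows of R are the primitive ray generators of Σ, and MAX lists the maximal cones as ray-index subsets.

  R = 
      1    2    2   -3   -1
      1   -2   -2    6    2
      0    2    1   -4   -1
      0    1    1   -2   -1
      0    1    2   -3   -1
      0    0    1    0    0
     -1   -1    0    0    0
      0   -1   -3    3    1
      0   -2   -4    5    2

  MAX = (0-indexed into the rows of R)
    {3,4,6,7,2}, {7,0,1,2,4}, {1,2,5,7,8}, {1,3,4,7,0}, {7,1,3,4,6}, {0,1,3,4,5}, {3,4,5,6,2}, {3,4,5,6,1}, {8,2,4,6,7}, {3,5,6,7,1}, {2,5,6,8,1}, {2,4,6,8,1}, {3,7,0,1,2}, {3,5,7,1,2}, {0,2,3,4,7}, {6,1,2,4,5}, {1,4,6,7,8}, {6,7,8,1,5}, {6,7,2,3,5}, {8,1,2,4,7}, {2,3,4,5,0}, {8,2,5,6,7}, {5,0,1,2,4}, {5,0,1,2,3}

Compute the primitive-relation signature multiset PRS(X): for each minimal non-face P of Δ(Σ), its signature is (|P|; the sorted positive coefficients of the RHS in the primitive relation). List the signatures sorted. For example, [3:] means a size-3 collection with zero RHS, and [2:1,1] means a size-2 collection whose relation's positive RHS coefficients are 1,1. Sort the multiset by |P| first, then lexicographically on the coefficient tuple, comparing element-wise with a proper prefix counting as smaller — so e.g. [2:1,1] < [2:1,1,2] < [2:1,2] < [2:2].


|primitive collections| = 9. Relations:

  • {0,6}:  v_{0} + v_{6} = v_{4}  so sig = [2:1]
  • {3,8}:  v_{3} + v_{8} = v_{7}  so sig = [2:1]
  • {0,8}:  v_{0} + v_{8} = v_{1} + v_{2} + v_{4} + v_{7}  so sig = [2:1,1,1,1]
  • {4,5,7}:  v_{4} + v_{5} + v_{7} = 0  so sig = [3:]
  • {0,5,7}:  v_{0} + v_{5} + v_{7} = v_{1} + v_{2} + v_{3}  so sig = [3:1,1,1]
  • {4,5,8}:  v_{4} + v_{5} + v_{8} = v_{1} + v_{2} + v_{6}  so sig = [3:1,1,1]
  • {1,2,3,6}:  v_{1} + v_{2} + v_{3} + v_{6} = 0  so sig = [4:]
  • {1,2,3,4}:  v_{1} + v_{2} + v_{3} + v_{4} = v_{0}  so sig = [4:1]
  • {1,2,6,7}:  v_{1} + v_{2} + v_{6} + v_{7} = v_{8}  so sig = [4:1]

so the primitive-relation signature multiset is
    [2:1]
    [2:1]
    [2:1,1,1,1]
    [3:]
    [3:1,1,1]
    [3:1,1,1]
    [4:]
    [4:1]
    [4:1]


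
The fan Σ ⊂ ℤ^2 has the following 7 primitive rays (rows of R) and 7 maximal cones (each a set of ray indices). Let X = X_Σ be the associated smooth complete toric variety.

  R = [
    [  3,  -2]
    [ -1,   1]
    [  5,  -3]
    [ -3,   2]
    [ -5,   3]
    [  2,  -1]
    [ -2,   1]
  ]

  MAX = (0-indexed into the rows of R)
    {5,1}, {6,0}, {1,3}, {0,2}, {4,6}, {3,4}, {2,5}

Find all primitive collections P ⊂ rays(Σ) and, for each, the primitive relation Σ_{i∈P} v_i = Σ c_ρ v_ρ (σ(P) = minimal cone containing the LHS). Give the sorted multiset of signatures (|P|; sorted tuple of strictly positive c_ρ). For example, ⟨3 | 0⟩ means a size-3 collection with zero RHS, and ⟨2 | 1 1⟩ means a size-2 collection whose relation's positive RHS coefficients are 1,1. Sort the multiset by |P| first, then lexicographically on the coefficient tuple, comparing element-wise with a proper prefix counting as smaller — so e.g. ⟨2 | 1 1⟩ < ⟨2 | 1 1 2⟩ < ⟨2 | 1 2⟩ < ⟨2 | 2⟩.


Σ has 14 primitive collections:

  {0,3}:  v_{0} + v_{3} = 0  ⇒ sig = ⟨2 | 0⟩
  {2,4}:  v_{2} + v_{4} = 0  ⇒ sig = ⟨2 | 0⟩
  {5,6}:  v_{5} + v_{6} = 0  ⇒ sig = ⟨2 | 0⟩
  {0,1}:  v_{0} + v_{1} = v_{5}  ⇒ sig = ⟨2 | 1⟩
  {0,4}:  v_{0} + v_{4} = v_{6}  ⇒ sig = ⟨2 | 1⟩
  {0,5}:  v_{0} + v_{5} = v_{2}  ⇒ sig = ⟨2 | 1⟩
  {1,6}:  v_{1} + v_{6} = v_{3}  ⇒ sig = ⟨2 | 1⟩
  {2,3}:  v_{2} + v_{3} = v_{5}  ⇒ sig = ⟨2 | 1⟩
  {2,6}:  v_{2} + v_{6} = v_{0}  ⇒ sig = ⟨2 | 1⟩
  {3,5}:  v_{3} + v_{5} = v_{1}  ⇒ sig = ⟨2 | 1⟩
  {3,6}:  v_{3} + v_{6} = v_{4}  ⇒ sig = ⟨2 | 1⟩
  {4,5}:  v_{4} + v_{5} = v_{3}  ⇒ sig = ⟨2 | 1⟩
  {1,2}:  v_{1} + v_{2} = 2·v_{5}  ⇒ sig = ⟨2 | 2⟩
  {1,4}:  v_{1} + v_{4} = 2·v_{3}  ⇒ sig = ⟨2 | 2⟩

Sorted signature multiset PRS(X):
[⟨2 | 0⟩, ⟨2 | 0⟩, ⟨2 | 0⟩, ⟨2 | 1⟩, ⟨2 | 1⟩, ⟨2 | 1⟩, ⟨2 | 1⟩, ⟨2 | 1⟩, ⟨2 | 1⟩, ⟨2 | 1⟩, ⟨2 | 1⟩, ⟨2 | 1⟩, ⟨2 | 2⟩, ⟨2 | 2⟩]


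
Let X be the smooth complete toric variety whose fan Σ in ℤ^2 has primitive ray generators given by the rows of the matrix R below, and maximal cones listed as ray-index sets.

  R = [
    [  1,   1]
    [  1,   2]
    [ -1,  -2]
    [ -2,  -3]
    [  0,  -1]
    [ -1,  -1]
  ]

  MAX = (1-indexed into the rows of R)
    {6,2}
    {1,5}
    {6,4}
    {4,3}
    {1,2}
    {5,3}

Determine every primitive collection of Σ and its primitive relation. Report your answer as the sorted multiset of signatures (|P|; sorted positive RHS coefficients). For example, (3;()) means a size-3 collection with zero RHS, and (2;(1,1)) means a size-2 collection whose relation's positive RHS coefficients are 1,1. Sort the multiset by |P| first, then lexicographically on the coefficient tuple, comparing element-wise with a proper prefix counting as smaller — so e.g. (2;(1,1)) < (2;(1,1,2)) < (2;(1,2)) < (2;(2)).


9 minimal non-faces of Δ(Σ) (on 6 rays):

  P = {1,6}:  v_{1} + v_{6} = 0  →  sig = (2;())
  P = {2,3}:  v_{2} + v_{3} = 0  →  sig = (2;())
  P = {1,3}:  v_{1} + v_{3} = v_{5}  →  sig = (2;(1))
  P = {1,4}:  v_{1} + v_{4} = v_{3}  →  sig = (2;(1))
  P = {2,4}:  v_{2} + v_{4} = v_{6}  →  sig = (2;(1))
  P = {2,5}:  v_{2} + v_{5} = v_{1}  →  sig = (2;(1))
  P = {3,6}:  v_{3} + v_{6} = v_{4}  →  sig = (2;(1))
  P = {5,6}:  v_{5} + v_{6} = v_{3}  →  sig = (2;(1))
  P = {4,5}:  v_{4} + v_{5} = 2·v_{3}  →  sig = (2;(2))

Hence PRS(X_Σ) =
[(2;()), (2;()), (2;(1)), (2;(1)), (2;(1)), (2;(1)), (2;(1)), (2;(1)), (2;(2))]


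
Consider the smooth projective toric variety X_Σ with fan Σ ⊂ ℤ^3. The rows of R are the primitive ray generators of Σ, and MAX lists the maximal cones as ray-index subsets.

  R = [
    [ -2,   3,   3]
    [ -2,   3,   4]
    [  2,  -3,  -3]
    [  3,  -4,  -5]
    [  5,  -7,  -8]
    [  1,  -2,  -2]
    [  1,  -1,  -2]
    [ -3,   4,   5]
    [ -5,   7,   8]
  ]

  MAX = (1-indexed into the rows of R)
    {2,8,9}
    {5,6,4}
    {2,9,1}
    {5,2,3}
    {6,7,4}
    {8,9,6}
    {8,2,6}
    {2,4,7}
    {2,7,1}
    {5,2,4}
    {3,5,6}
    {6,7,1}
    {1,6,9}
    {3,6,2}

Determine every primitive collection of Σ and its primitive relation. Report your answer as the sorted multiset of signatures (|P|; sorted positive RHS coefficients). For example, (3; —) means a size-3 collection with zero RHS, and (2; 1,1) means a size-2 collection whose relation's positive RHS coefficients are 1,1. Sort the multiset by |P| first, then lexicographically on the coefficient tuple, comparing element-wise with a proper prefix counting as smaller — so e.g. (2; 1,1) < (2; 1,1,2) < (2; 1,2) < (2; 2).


20 collections generate NE(X_Σ); each relation:

  P = {1,3}:  v_{1} + v_{3} = 0  ⟹  sig = (2; —)
  P = {4,8}:  v_{4} + v_{8} = 0  ⟹  sig = (2; —)
  P = {5,9}:  v_{5} + v_{9} = 0  ⟹  sig = (2; —)
  P = {1,4}:  v_{1} + v_{4} = v_{7}  ⟹  sig = (2; 1)
  P = {1,5}:  v_{1} + v_{5} = v_{4}  ⟹  sig = (2; 1)
  P = {1,8}:  v_{1} + v_{8} = v_{9}  ⟹  sig = (2; 1)
  P = {3,4}:  v_{3} + v_{4} = v_{5}  ⟹  sig = (2; 1)
  P = {3,7}:  v_{3} + v_{7} = v_{4}  ⟹  sig = (2; 1)
  P = {3,9}:  v_{3} + v_{9} = v_{8}  ⟹  sig = (2; 1)
  P = {4,9}:  v_{4} + v_{9} = v_{1}  ⟹  sig = (2; 1)
  P = {5,8}:  v_{5} + v_{8} = v_{3}  ⟹  sig = (2; 1)
  P = {7,8}:  v_{7} + v_{8} = v_{1}  ⟹  sig = (2; 1)
  P = {3,8}:  v_{3} + v_{8} = v_{2} + v_{6}  ⟹  sig = (2; 1,1)
  P = {5,7}:  v_{5} + v_{7} = 2·v_{4}  ⟹  sig = (2; 2)
  P = {7,9}:  v_{7} + v_{9} = 2·v_{1}  ⟹  sig = (2; 2)
  P = {2,6,7}:  v_{2} + v_{6} + v_{7} = 0  ⟹  sig = (3; —)
  P = {1,2,6}:  v_{1} + v_{2} + v_{6} = v_{8}  ⟹  sig = (3; 1)
  P = {2,4,6}:  v_{2} + v_{4} + v_{6} = v_{3}  ⟹  sig = (3; 1)
  P = {2,5,6}:  v_{2} + v_{5} + v_{6} = 2·v_{3}  ⟹  sig = (3; 2)
  P = {2,6,9}:  v_{2} + v_{6} + v_{9} = 2·v_{8}  ⟹  sig = (3; 2)

Signatures (|P|; sorted positive RHS coefficients), sorted:
{ (2; —) ×3,  (2; 1) ×9,  (2; 1,1),  (2; 2) ×2,  (3; —),  (3; 1) ×2,  (3; 2) ×2 }
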